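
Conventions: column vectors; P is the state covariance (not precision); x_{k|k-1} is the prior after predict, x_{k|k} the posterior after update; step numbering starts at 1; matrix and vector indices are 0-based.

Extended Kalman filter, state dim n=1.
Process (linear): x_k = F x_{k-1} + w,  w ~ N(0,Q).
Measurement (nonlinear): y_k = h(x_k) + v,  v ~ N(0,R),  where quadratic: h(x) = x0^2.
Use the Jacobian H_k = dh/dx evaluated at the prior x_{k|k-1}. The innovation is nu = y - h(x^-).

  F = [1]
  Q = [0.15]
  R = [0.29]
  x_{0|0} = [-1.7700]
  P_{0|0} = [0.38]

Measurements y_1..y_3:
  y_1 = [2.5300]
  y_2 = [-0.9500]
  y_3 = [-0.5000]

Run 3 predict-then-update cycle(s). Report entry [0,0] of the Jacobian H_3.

H_jac[0,0] = -1.3238

step 1: x^-=[-1.7700]  P^-=[0.5300]  H_jac=[-3.5400]  S=[6.9317]  K=[-0.2707]  nu=[-0.6029]  x^+=[-1.6068]  P^+=[0.0222]
step 2: x^-=[-1.6068]  P^-=[0.1722]  H_jac=[-3.2136]  S=[2.0681]  K=[-0.2675]  nu=[-3.5319]  x^+=[-0.6619]  P^+=[0.0241]
step 3: x^-=[-0.6619]  P^-=[0.1741]  H_jac=[-1.3238]  S=[0.5952]  K=[-0.3873]  nu=[-0.9381]  x^+=[-0.2985]  P^+=[0.0849]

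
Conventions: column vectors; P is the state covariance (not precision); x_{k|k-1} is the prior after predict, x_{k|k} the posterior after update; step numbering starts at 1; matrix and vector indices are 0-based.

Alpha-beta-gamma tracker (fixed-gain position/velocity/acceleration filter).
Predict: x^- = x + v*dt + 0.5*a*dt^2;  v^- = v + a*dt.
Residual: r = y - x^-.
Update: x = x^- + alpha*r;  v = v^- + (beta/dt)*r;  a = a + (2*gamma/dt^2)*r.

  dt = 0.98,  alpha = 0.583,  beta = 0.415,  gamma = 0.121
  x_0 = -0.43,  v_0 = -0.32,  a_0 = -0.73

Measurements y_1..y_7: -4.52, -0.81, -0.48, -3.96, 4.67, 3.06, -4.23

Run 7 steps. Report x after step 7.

x_post = 1.5158

step 1: x_pred=-1.0941  r=-3.4259  x^+=-3.0914  v^+=-2.4861  a^+=-1.5932
step 2: x_pred=-6.2929  r=5.4829  x^+=-3.0964  v^+=-1.7257  a^+=-0.2117
step 3: x_pred=-4.8892  r=4.4092  x^+=-2.3186  v^+=-0.0660  a^+=0.8994
step 4: x_pred=-1.9514  r=-2.0086  x^+=-3.1224  v^+=-0.0352  a^+=0.3932
step 5: x_pred=-2.9681  r=7.6381  x^+=1.4849  v^+=3.5847  a^+=2.3179
step 6: x_pred=6.1109  r=-3.0509  x^+=4.3322  v^+=4.5642  a^+=1.5491
step 7: x_pred=9.5490  r=-13.7790  x^+=1.5158  v^+=0.2473  a^+=-1.9229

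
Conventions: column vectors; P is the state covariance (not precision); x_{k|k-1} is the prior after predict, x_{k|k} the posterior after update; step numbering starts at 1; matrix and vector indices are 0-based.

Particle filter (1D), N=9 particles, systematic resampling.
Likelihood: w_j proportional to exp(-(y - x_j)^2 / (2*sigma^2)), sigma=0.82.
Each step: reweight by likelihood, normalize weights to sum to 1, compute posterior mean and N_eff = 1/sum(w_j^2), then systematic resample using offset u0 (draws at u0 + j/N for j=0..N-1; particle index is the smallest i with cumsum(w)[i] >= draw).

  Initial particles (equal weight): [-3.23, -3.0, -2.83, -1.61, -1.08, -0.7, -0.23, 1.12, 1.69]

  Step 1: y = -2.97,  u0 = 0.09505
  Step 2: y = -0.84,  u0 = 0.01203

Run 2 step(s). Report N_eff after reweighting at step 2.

step 1: w=[0.2896, 0.3043, 0.3001, 0.0770, 0.0214, 0.0066, 0.0011, 0.0000, 0.0000]  mean=-2.8492  Neff=3.6643  idx=[0, 0, 1, 1, 1, 2, 2, 2, 4]
step 2: w=[0.0116, 0.0116, 0.0252, 0.0252, 0.0252, 0.0425, 0.0425, 0.0425, 0.7739]  mean=-1.4977  Neff=1.6487  idx=[1, 5, 8, 8, 8, 8, 8, 8, 8]

N_eff = 1.6487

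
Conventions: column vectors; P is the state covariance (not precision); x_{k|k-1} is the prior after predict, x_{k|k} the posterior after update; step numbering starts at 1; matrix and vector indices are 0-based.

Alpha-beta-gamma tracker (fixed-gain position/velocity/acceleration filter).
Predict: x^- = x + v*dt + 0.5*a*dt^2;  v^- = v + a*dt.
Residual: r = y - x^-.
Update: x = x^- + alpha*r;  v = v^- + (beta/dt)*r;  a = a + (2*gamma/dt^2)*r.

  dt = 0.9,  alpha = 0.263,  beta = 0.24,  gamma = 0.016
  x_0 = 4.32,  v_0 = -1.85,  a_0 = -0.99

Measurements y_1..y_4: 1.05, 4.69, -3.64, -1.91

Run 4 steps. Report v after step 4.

v_post = -3.1890

step 1: x_pred=2.2541  r=-1.2041  x^+=1.9374  v^+=-3.0621  a^+=-1.0376
step 2: x_pred=-1.2387  r=5.9287  x^+=0.3205  v^+=-2.4149  a^+=-0.8033
step 3: x_pred=-2.1782  r=-1.4618  x^+=-2.5627  v^+=-3.5277  a^+=-0.8611
step 4: x_pred=-6.0864  r=4.1764  x^+=-4.9880  v^+=-3.1890  a^+=-0.6961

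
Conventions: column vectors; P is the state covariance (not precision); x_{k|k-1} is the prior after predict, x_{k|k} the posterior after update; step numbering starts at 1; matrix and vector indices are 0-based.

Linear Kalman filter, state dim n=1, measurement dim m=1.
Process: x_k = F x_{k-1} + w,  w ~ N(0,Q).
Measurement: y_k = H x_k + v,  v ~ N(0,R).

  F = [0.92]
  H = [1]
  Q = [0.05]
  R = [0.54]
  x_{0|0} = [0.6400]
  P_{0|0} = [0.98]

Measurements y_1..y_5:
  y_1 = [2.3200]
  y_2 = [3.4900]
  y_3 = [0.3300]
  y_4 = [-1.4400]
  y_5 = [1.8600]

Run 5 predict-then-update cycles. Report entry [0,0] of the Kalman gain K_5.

step 1: x^-=[0.5888]  P^-=[0.8795]  S=[1.4195]  K=[0.6196]  nu=[1.7312]  x^+=[1.6614]  P^+=[0.3346]
step 2: x^-=[1.5285]  P^-=[0.3332]  S=[0.8732]  K=[0.3816]  nu=[1.9615]  x^+=[2.2770]  P^+=[0.2060]
step 3: x^-=[2.0948]  P^-=[0.2244]  S=[0.7644]  K=[0.2936]  nu=[-1.7648]  x^+=[1.5767]  P^+=[0.1585]
step 4: x^-=[1.4506]  P^-=[0.1842]  S=[0.7242]  K=[0.2543]  nu=[-2.8906]  x^+=[0.7154]  P^+=[0.1373]
step 5: x^-=[0.6582]  P^-=[0.1662]  S=[0.7062]  K=[0.2354]  nu=[1.2018]  x^+=[0.9411]  P^+=[0.1271]

K[0,0] = 0.2354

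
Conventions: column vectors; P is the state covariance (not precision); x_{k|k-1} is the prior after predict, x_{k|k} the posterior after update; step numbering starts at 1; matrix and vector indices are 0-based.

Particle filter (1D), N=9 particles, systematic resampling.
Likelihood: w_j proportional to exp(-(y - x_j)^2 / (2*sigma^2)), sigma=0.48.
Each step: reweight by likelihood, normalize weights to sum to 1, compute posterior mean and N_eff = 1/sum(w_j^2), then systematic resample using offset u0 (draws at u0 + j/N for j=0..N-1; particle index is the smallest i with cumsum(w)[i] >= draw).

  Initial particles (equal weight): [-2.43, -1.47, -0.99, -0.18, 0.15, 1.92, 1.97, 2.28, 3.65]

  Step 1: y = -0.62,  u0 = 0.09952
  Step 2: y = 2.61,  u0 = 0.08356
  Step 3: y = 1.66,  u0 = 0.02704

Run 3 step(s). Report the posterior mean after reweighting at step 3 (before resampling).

step 1: w=[0.0004, 0.1106, 0.3941, 0.3484, 0.1465, 0.0000, 0.0000, 0.0000, 0.0000]  mean=-0.5945  Neff=3.2218  idx=[1, 2, 2, 2, 3, 3, 3, 4, 4]
step 2: w=[0.0000, 0.0000, 0.0000, 0.0000, 0.0113, 0.0113, 0.0113, 0.4831, 0.4831]  mean=0.1389  Neff=2.1404  idx=[7, 7, 7, 7, 8, 8, 8, 8, 8]
step 3: w=[0.1111, 0.1111, 0.1111, 0.1111, 0.1111, 0.1111, 0.1111, 0.1111, 0.1111]  mean=0.1500  Neff=9.0000  idx=[0, 1, 2, 3, 4, 5, 6, 7, 8]

post_mean = 0.1500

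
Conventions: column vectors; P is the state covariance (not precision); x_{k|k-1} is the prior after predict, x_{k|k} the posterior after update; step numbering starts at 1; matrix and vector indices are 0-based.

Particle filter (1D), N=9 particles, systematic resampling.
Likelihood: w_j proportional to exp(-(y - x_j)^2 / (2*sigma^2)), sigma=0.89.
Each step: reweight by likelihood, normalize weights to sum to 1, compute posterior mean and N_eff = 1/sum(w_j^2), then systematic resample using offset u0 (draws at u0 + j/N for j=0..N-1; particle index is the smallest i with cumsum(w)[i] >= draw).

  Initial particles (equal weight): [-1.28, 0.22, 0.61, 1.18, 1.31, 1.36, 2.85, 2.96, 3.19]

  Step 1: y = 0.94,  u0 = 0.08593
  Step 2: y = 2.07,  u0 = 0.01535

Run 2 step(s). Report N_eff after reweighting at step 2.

step 1: w=[0.0095, 0.1536, 0.1990, 0.2055, 0.1955, 0.1907, 0.0213, 0.0162, 0.0087]  mean=1.0375  Neff=5.5288  idx=[1, 2, 2, 3, 3, 4, 4, 5, 6]
step 2: w=[0.0248, 0.0560, 0.0560, 0.1305, 0.1305, 0.1495, 0.1495, 0.1566, 0.1466]  mean=1.4041  Neff=7.5963  idx=[0, 2, 3, 4, 5, 6, 6, 7, 8]

N_eff = 7.5963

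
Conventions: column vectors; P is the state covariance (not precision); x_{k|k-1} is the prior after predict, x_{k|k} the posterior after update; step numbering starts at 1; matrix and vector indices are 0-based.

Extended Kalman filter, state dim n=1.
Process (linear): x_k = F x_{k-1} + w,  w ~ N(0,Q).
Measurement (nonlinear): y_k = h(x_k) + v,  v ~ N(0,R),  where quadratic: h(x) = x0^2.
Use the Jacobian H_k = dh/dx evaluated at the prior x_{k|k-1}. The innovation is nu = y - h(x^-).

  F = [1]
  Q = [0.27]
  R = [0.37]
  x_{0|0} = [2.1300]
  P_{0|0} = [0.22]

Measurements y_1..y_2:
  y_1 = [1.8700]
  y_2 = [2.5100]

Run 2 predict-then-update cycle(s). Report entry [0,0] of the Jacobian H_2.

H_jac[0,0] = 3.0580

step 1: x^-=[2.1300]  P^-=[0.4900]  H_jac=[4.2600]  S=[9.2623]  K=[0.2254]  nu=[-2.6669]  x^+=[1.5290]  P^+=[0.0196]
step 2: x^-=[1.5290]  P^-=[0.2896]  H_jac=[3.0580]  S=[3.0778]  K=[0.2877]  nu=[0.1722]  x^+=[1.5785]  P^+=[0.0348]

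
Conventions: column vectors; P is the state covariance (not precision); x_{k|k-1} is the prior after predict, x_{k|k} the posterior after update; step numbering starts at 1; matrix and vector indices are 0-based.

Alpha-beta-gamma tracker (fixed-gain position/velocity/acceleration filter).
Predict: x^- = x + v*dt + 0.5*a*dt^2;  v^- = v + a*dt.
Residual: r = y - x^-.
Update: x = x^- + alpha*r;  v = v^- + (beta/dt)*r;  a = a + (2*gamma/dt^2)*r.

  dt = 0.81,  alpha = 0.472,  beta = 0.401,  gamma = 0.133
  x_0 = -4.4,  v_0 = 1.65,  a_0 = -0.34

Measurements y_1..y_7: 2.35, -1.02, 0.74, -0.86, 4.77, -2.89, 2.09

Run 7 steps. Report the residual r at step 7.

step 1: x_pred=-3.1750  r=5.5250  x^+=-0.5672  v^+=4.1098  a^+=1.9000
step 2: x_pred=3.3850  r=-4.4050  x^+=1.3059  v^+=3.4681  a^+=0.1141
step 3: x_pred=4.1524  r=-3.4124  x^+=2.5418  v^+=1.8711  a^+=-1.2694
step 4: x_pred=3.6409  r=-4.5009  x^+=1.5165  v^+=-1.3853  a^+=-3.0942
step 5: x_pred=-0.6207  r=5.3907  x^+=1.9237  v^+=-1.2229  a^+=-0.9087
step 6: x_pred=0.6351  r=-3.5251  x^+=-1.0288  v^+=-3.7041  a^+=-2.3378
step 7: x_pred=-4.7960  r=6.8860  x^+=-1.5458  v^+=-2.1887  a^+=0.4539

resid = 6.8860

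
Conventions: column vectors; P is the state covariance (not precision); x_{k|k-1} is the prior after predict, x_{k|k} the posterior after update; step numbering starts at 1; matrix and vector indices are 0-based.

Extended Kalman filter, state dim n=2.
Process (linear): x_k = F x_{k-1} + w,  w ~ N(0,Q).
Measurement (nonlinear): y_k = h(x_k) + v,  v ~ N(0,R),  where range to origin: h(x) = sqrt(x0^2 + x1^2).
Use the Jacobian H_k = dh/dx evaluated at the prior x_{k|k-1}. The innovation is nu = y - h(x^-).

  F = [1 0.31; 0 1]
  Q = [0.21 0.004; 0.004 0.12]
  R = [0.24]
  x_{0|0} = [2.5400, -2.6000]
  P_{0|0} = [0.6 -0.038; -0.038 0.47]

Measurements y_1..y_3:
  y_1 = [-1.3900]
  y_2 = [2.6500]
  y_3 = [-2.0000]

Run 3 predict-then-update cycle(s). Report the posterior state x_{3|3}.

x_post = [0.3456, 0.3309]

step 1: x^-=[1.7340, -2.6000]  P^-=[0.8316 0.1117; 0.1117 0.5900]  H_jac=[0.5548 -0.8320]  S=[0.8013]  K=[0.4599; -0.5353]  nu=[-4.5152]  x^+=[-0.3425, -0.1832]  P^+=[0.6621 0.3089; 0.3089 0.3604]
step 2: x^-=[-0.3993, -0.1832]  P^-=[1.0983 0.4247; 0.4247 0.4804]  H_jac=[-0.9089 -0.4171]  S=[1.5528]  K=[-0.7569; -0.3776]  nu=[2.2107]  x^+=[-2.0726, -1.0180]  P^+=[0.2087 -0.0192; -0.0192 0.2590]
step 3: x^-=[-2.3882, -1.0180]  P^-=[0.4317 0.0651; 0.0651 0.3790]  H_jac=[-0.9199 -0.3921]  S=[0.7106]  K=[-0.5948; -0.2935]  nu=[-4.5961]  x^+=[0.3456, 0.3309]  P^+=[0.1803 -0.0589; -0.0589 0.3178]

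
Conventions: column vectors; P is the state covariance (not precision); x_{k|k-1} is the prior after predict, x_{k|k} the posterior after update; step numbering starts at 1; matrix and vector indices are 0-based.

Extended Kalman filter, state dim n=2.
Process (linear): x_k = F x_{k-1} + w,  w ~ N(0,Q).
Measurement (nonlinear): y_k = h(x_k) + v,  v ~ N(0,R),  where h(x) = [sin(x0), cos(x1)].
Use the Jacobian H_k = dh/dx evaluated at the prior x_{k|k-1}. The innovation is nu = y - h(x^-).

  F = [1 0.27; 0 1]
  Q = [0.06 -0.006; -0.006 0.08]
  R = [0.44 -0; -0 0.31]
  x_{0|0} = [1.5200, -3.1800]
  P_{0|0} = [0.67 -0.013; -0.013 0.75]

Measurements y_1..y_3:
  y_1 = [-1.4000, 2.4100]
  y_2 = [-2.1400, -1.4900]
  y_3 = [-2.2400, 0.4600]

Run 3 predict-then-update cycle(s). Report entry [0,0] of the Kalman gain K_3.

step 1: x^-=[0.6614, -3.1800]  P^-=[0.7777 0.1835; 0.1835 0.8300]  H_jac=[0.7891 0.0000; 0.0000 -0.0384]  S=[0.9243 -0.0056; -0.0056 0.3112]  K=[0.6639 -0.0108; 0.1561 -0.0996]  nu=[-2.0142, 3.4093]  x^+=[-0.7126, -3.8340]  P^+=[0.3702 0.0870; 0.0870 0.8042]
step 2: x^-=[-1.7477, -3.8340]  P^-=[0.5358 0.2982; 0.2982 0.8842]  H_jac=[-0.1760 0.0000; 0.0000 -0.6384]  S=[0.4566 0.0335; 0.0335 0.6703]  K=[-0.1864 -0.2746; -0.0534 -0.8394]  nu=[-1.1556, -0.7203]  x^+=[-1.3345, -3.1677]  P^+=[0.4659 0.1334; 0.1334 0.4076]
step 3: x^-=[-2.1898, -3.1677]  P^-=[0.6277 0.2374; 0.2374 0.4876]  H_jac=[-0.5802 0.0000; 0.0000 -0.0261]  S=[0.6513 0.0036; 0.0036 0.3103]  K=[-0.5591 -0.0135; -0.2113 -0.0386]  nu=[-1.4256, 1.4597]  x^+=[-1.4125, -2.9229]  P^+=[0.4240 0.1602; 0.1602 0.4580]

K[0,0] = -0.5591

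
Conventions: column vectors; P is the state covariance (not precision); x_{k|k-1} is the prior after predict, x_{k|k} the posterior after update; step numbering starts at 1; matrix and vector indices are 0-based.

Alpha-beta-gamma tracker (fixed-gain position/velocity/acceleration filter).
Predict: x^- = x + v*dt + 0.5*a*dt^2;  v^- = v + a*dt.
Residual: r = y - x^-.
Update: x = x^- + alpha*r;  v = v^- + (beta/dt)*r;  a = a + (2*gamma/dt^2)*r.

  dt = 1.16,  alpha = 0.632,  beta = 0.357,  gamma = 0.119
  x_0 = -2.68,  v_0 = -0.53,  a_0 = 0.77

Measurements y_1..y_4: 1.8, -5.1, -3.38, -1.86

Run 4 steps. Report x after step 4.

step 1: x_pred=-2.7767  r=4.5767  x^+=0.1158  v^+=1.7717  a^+=1.5795
step 2: x_pred=3.2337  r=-8.3337  x^+=-2.0332  v^+=1.0392  a^+=0.1055
step 3: x_pred=-0.7568  r=-2.6232  x^+=-2.4146  v^+=0.3543  a^+=-0.3585
step 4: x_pred=-2.2449  r=0.3849  x^+=-2.0016  v^+=0.0569  a^+=-0.2904

x_post = -2.0016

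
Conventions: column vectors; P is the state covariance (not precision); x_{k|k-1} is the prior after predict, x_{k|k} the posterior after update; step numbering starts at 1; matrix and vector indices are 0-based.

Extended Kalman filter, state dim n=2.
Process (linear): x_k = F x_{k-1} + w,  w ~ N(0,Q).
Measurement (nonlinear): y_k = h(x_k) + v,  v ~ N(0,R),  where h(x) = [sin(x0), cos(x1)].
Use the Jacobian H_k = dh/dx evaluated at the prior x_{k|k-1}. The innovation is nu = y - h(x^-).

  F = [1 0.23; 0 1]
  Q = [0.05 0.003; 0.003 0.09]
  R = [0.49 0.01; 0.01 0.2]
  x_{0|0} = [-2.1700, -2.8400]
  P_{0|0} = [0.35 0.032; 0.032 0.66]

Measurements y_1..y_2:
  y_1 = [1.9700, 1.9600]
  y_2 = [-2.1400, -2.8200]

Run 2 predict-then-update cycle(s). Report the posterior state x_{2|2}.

x_post = [-3.3814, -3.4853]

step 1: x^-=[-2.8232, -2.8400]  P^-=[0.4496 0.1868; 0.1868 0.7500]  H_jac=[-0.9497 0.0000; 0.0000 0.2970]  S=[0.8956 -0.0427; -0.0427 0.2662]  K=[-0.4705 0.1330; -0.1594 0.8114]  nu=[2.2830, 2.9149]  x^+=[-3.5097, -0.8388]  P^+=[0.2413 0.0737; 0.0737 0.5410]
step 2: x^-=[-3.7026, -0.8388]  P^-=[0.3539 0.2011; 0.2011 0.6310]  H_jac=[-0.8467 0.0000; 0.0000 0.7439]  S=[0.7437 -0.1167; -0.1167 0.5491]  K=[-0.3726 0.1933; -0.0982 0.8339]  nu=[-2.6721, -3.4883]  x^+=[-3.3814, -3.4853]  P^+=[0.2133 0.0470; 0.0470 0.2229]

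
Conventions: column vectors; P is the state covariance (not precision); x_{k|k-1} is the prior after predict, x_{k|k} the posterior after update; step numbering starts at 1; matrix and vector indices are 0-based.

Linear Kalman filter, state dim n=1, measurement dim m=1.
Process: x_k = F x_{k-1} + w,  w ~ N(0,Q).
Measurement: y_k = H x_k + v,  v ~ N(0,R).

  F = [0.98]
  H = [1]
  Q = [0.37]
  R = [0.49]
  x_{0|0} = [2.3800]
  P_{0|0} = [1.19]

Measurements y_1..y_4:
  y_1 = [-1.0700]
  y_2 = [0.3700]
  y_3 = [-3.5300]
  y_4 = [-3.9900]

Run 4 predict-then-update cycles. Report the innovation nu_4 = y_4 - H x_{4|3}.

innov = [-2.0688]

step 1: x^-=[2.3324]  P^-=[1.5129]  S=[2.0029]  K=[0.7554]  nu=[-3.4024]  x^+=[-0.2376]  P^+=[0.3701]
step 2: x^-=[-0.2329]  P^-=[0.7255]  S=[1.2155]  K=[0.5969]  nu=[0.6029]  x^+=[0.1270]  P^+=[0.2925]
step 3: x^-=[0.1244]  P^-=[0.6509]  S=[1.1409]  K=[0.5705]  nu=[-3.6544]  x^+=[-1.9605]  P^+=[0.2795]
step 4: x^-=[-1.9212]  P^-=[0.6385]  S=[1.1285]  K=[0.5658]  nu=[-2.0688]  x^+=[-3.0917]  P^+=[0.2772]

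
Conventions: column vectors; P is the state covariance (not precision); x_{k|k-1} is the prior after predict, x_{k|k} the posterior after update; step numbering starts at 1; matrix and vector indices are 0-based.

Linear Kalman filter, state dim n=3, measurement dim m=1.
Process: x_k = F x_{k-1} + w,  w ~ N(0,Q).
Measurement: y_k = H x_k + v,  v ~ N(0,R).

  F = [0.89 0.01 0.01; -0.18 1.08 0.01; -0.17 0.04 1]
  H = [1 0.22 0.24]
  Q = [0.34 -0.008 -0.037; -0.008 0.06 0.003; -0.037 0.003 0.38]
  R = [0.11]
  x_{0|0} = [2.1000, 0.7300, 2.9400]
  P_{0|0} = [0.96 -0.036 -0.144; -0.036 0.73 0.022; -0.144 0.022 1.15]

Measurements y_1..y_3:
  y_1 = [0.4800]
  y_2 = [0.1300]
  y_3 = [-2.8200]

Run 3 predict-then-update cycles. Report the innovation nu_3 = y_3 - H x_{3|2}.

step 1: x^-=[1.9057, 0.4398, 2.6122]  P^-=[1.0974 -0.1891 -0.2994; -0.1891 0.9577 0.1322; -0.2994 0.1322 1.6101]  S=[1.1336]  K=[0.8680; 0.0470; 0.1025]  nu=[-2.1494]  x^+=[0.0400, 0.3387, 2.3920]  P^+=[0.2433 -0.2354 -0.4002; -0.2354 0.9552 0.1268; -0.4002 0.1268 1.5982]
step 2: x^-=[0.0629, 0.3825, 2.3987]  P^-=[0.5217 -0.2638 -0.4196; -0.2638 1.2779 0.3223; -0.4196 0.3223 2.1362]  S=[0.5331]  K=[0.6808; 0.1776; 0.3076]  nu=[-0.5927]  x^+=[-0.3406, 0.2773, 2.2164]  P^+=[0.2746 -0.3282 -0.5312; -0.3282 1.2610 0.2931; -0.5312 0.2931 2.0857]
step 3: x^-=[-0.2782, 0.3829, 2.2854]  P^-=[0.5426 -0.3537 -0.5372; -0.3537 1.6759 0.5626; -0.5372 0.5626 2.6842]  S=[0.5343]  K=[0.6286; 0.2808; 0.4320]  nu=[-3.1745]  x^+=[-2.2739, -0.5086, 0.9139]  P^+=[0.3315 -0.4480 -0.6823; -0.4480 1.6337 0.4978; -0.6823 0.4978 2.5845]

innov = [-3.1745]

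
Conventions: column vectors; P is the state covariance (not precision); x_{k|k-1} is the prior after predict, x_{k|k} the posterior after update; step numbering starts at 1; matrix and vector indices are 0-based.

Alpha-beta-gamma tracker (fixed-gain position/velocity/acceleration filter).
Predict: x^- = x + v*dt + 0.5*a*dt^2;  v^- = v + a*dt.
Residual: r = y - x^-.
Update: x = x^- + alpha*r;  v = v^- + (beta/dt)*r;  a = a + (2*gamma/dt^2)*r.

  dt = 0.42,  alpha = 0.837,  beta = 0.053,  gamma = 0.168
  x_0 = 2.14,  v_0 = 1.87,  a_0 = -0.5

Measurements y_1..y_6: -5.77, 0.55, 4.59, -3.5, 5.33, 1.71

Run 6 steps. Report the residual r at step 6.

step 1: x_pred=2.8813  r=-8.6513  x^+=-4.3598  v^+=0.5683  a^+=-16.9787
step 2: x_pred=-5.6187  r=6.1687  x^+=-0.4555  v^+=-5.7843  a^+=-5.2288
step 3: x_pred=-3.3461  r=7.9361  x^+=3.2964  v^+=-6.9790  a^+=9.8876
step 4: x_pred=1.2373  r=-4.7373  x^+=-2.7278  v^+=-3.4240  a^+=0.8641
step 5: x_pred=-4.0897  r=9.4197  x^+=3.7946  v^+=-1.8724  a^+=18.8063
step 6: x_pred=4.6669  r=-2.9569  x^+=2.1920  v^+=5.6531  a^+=13.1741

resid = -2.9569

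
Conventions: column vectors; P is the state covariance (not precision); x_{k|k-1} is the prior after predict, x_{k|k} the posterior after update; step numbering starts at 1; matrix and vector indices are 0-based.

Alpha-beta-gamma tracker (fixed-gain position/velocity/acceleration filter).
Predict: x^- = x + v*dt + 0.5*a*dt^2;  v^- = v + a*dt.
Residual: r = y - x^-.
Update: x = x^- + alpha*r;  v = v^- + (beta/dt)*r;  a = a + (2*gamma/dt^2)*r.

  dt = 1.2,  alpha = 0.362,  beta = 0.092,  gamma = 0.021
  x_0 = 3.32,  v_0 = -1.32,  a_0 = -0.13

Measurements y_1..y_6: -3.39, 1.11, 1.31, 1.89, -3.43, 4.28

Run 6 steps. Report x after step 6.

x_post = -1.3937

step 1: x_pred=1.6424  r=-5.0324  x^+=-0.1793  v^+=-1.8618  a^+=-0.2768
step 2: x_pred=-2.6128  r=3.7228  x^+=-1.2651  v^+=-1.9085  a^+=-0.1682
step 3: x_pred=-3.6765  r=4.9865  x^+=-1.8714  v^+=-1.7281  a^+=-0.0228
step 4: x_pred=-3.9615  r=5.8515  x^+=-1.8432  v^+=-1.3068  a^+=0.1479
step 5: x_pred=-3.3049  r=-0.1251  x^+=-3.3502  v^+=-1.1389  a^+=0.1443
step 6: x_pred=-4.6129  r=8.8929  x^+=-1.3937  v^+=-0.2840  a^+=0.4036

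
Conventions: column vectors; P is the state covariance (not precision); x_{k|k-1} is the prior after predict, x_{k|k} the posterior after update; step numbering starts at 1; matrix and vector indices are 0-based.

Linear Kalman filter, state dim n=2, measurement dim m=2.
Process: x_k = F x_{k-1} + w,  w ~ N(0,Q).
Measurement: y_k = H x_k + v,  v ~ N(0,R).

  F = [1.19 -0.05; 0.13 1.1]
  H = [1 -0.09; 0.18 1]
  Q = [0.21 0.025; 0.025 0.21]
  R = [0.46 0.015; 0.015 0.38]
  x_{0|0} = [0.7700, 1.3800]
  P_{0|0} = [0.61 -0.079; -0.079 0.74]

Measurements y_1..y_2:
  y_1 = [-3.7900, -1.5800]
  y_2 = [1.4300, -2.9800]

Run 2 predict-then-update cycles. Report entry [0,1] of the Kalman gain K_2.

K[0,1] = 0.0881

step 1: x^-=[0.8473, 1.6181]  P^-=[1.0851 -0.0242; -0.0242 1.0931]  S=[1.5583 0.0881; 0.0881 1.4995]  K=[0.6936 0.0733; -0.1201 0.7331]  nu=[-4.4917, -3.3506]  x^+=[-2.5138, -0.2987]  P^+=[0.3184 -0.0190; -0.0190 0.2802]
step 2: x^-=[-2.9764, -0.6554]  P^-=[0.6639 0.0340; 0.0340 0.5490]  S=[1.1222 0.1186; 0.1186 0.9628]  K=[0.5796 0.0881; -0.0756 0.5859]  nu=[4.3475, -1.7889]  x^+=[-0.6145, -2.0322]  P^+=[0.2674 -0.0060; -0.0060 0.2226]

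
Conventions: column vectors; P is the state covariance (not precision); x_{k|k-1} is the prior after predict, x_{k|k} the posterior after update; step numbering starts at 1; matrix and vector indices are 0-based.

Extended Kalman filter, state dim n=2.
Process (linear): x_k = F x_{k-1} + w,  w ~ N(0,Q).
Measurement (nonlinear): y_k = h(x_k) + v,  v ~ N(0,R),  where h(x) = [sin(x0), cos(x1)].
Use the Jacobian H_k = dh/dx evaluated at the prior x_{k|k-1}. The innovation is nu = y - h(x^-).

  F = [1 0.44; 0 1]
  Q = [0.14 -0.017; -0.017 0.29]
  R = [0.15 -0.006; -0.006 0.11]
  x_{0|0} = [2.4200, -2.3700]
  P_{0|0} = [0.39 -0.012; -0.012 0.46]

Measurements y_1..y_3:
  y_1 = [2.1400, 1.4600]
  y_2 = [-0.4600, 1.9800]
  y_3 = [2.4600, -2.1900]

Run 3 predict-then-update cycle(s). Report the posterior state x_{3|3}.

step 1: x^-=[1.3772, -2.3700]  P^-=[0.6085 0.1734; 0.1734 0.7500]  H_jac=[0.1924 0.0000; 0.0000 0.6973]  S=[0.1725 0.0173; 0.0173 0.4746]  K=[0.6555 0.2309; 0.0834 1.0987]  nu=[1.1587, 2.1768]  x^+=[2.6393, 0.1184]  P^+=[0.5038 0.0308; 0.0308 0.1726]
step 2: x^-=[2.6914, 0.1184]  P^-=[0.7044 0.0897; 0.0897 0.4626]  H_jac=[-0.9004 0.0000; 0.0000 -0.1182]  S=[0.7210 0.0035; 0.0035 0.1165]  K=[-0.8793 -0.0643; -0.1098 -0.4660]  nu=[-0.8951, 0.9870]  x^+=[3.4150, -0.2433]  P^+=[0.1461 0.0152; 0.0152 0.4283]
step 3: x^-=[3.3080, -0.2433]  P^-=[0.3823 0.1866; 0.1866 0.7183]  H_jac=[-0.9862 0.0000; 0.0000 0.2409]  S=[0.5218 -0.0503; -0.0503 0.1517]  K=[-0.7169 0.0585; -0.2507 1.0575]  nu=[2.6256, -3.1606]  x^+=[1.2409, -4.2438]  P^+=[0.1094 0.0446; 0.0446 0.4892]

x_post = [1.2409, -4.2438]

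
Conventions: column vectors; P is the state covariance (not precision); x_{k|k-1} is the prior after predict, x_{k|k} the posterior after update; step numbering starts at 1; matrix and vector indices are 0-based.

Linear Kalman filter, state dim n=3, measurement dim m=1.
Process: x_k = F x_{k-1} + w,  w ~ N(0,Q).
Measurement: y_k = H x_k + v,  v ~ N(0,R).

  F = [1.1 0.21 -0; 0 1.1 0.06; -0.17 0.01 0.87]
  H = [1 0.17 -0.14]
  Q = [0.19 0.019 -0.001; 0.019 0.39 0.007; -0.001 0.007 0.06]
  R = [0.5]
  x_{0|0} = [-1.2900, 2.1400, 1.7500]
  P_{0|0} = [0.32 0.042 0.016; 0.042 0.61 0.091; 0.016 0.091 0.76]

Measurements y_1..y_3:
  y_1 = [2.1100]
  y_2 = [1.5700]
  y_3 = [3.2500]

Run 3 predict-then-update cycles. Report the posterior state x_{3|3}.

x_post = [2.4014, 4.4456, 0.9408]

step 1: x^-=[-0.9696, 2.4590, 1.7632]  P^-=[0.6235 0.2129 -0.0287; 0.2129 1.1428 0.1325; -0.0287 0.1325 0.6413]  S=[1.2432]  K=[0.5339; 0.3126; -0.0771]  nu=[2.9084]  x^+=[0.5831, 3.3683, 1.5388]  P^+=[0.2692 0.0054 0.0225; 0.0054 1.0213 0.1625; 0.0225 0.1625 0.6339]
step 2: x^-=[1.3488, 3.7974, 1.2733]  P^-=[0.5632 0.2650 0.0019; 0.2650 1.6496 0.2057; 0.0019 0.2057 0.5438]  S=[1.2014]  K=[0.5061; 0.4301; -0.0327]  nu=[-0.2461]  x^+=[1.2242, 3.6916, 1.2814]  P^+=[0.2555 0.0035 0.0218; 0.0035 1.4273 0.2225; 0.0218 0.2225 0.5425]
step 3: x^-=[2.1219, 4.1376, 0.9436]  P^-=[0.5637 0.3572 0.0156; 0.3572 2.1484 0.2632; 0.0156 0.2632 0.4756]  S=[1.2397]  K=[0.5020; 0.5531; -0.0050]  nu=[0.5568]  x^+=[2.4014, 4.4456, 0.9408]  P^+=[0.2514 0.0131 0.0187; 0.0131 1.7692 0.2667; 0.0187 0.2667 0.4755]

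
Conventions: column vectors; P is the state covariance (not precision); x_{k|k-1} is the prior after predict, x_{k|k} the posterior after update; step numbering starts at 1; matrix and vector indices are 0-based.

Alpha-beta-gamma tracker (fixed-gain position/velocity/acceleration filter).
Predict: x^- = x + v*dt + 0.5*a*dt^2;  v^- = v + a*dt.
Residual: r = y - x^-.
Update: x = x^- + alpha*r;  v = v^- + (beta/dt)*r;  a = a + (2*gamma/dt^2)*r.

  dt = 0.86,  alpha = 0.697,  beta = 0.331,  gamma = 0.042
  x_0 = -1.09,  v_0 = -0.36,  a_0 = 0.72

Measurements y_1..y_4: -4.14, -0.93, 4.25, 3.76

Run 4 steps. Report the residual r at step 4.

resid = -2.1301

step 1: x_pred=-1.1333  r=-3.0067  x^+=-3.2290  v^+=-0.8980  a^+=0.3785
step 2: x_pred=-3.8613  r=2.9313  x^+=-1.8182  v^+=0.5557  a^+=0.7114
step 3: x_pred=-1.0772  r=5.3272  x^+=2.6359  v^+=3.2179  a^+=1.3165
step 4: x_pred=5.8901  r=-2.1301  x^+=4.4054  v^+=3.5302  a^+=1.0745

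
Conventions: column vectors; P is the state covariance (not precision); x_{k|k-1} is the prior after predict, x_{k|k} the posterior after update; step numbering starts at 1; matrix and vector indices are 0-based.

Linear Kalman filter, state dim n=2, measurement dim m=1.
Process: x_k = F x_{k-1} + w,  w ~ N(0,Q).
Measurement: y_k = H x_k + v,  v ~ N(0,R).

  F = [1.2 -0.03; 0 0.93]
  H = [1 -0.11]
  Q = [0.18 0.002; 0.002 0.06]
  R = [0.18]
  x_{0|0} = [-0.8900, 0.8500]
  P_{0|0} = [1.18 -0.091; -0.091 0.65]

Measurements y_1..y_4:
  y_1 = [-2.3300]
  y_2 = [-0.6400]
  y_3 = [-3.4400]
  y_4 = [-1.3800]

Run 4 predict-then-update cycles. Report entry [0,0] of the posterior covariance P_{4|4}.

step 1: x^-=[-1.0935, 0.7905]  P^-=[1.8863 -0.1177; -0.1177 0.6222]  S=[2.0998]  K=[0.9045; -0.0886]  nu=[-1.1495]  x^+=[-2.1333, 0.8924]  P^+=[0.1684 0.0507; 0.0507 0.6057]
step 2: x^-=[-2.5867, 0.8299]  P^-=[0.4194 0.0416; 0.0416 0.5839]  S=[0.5973]  K=[0.6945; -0.0378]  nu=[2.0380]  x^+=[-1.1714, 0.7529]  P^+=[0.1313 0.0573; 0.0573 0.5830]
step 3: x^-=[-1.4282, 0.7002]  P^-=[0.3655 0.0497; 0.0497 0.5642]  S=[0.5414]  K=[0.6650; -0.0228]  nu=[-1.9347]  x^+=[-2.7148, 0.7444]  P^+=[0.1261 0.0579; 0.0579 0.5640]
step 4: x^-=[-3.2801, 0.6922]  P^-=[0.3579 0.0509; 0.0509 0.5478]  S=[0.5333]  K=[0.6606; -0.0175]  nu=[1.9763]  x^+=[-1.9747, 0.6576]  P^+=[0.1252 0.0571; 0.0571 0.5476]

P_post[0,0] = 0.1252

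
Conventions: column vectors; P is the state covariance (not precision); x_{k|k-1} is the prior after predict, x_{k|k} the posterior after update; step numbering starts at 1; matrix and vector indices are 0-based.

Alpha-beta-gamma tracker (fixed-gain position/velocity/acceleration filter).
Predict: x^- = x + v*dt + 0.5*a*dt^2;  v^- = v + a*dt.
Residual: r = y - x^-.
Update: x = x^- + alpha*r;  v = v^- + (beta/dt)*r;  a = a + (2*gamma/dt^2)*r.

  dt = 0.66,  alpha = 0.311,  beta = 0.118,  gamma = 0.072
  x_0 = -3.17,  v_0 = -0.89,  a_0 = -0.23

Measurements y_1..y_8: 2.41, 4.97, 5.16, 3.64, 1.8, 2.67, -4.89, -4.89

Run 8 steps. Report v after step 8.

v_post = -9.1829

step 1: x_pred=-3.8075  r=6.2175  x^+=-1.8739  v^+=0.0698  a^+=1.8254
step 2: x_pred=-1.4302  r=6.4002  x^+=0.5603  v^+=2.4188  a^+=3.9411
step 3: x_pred=3.0151  r=2.1449  x^+=3.6821  v^+=5.4035  a^+=4.6502
step 4: x_pred=8.2613  r=-4.6213  x^+=6.8240  v^+=7.6464  a^+=3.1225
step 5: x_pred=12.5507  r=-10.7507  x^+=9.2073  v^+=7.7852  a^+=-0.4314
step 6: x_pred=14.2515  r=-11.5815  x^+=10.6497  v^+=5.4298  a^+=-4.2600
step 7: x_pred=13.3055  r=-18.1955  x^+=7.6467  v^+=-0.6350  a^+=-10.2751
step 8: x_pred=4.9897  r=-9.8797  x^+=1.9171  v^+=-9.1829  a^+=-13.5411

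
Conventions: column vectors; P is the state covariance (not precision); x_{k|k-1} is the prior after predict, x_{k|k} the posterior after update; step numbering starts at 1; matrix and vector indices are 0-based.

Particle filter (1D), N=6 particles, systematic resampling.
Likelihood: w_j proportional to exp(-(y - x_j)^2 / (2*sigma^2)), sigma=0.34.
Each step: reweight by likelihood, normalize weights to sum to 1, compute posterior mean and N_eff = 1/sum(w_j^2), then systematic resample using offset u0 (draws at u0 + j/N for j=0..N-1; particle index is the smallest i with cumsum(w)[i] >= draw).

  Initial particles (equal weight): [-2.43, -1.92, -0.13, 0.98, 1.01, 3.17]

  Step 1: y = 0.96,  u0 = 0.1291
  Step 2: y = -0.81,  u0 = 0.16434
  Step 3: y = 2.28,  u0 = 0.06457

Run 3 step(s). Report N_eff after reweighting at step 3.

step 1: w=[0.0000, 0.0000, 0.0029, 0.5008, 0.4963, 0.0000]  mean=0.9916  Neff=2.0117  idx=[3, 3, 3, 4, 4, 4]
step 2: w=[0.2050, 0.2050, 0.2050, 0.1283, 0.1283, 0.1283]  mean=0.9915  Neff=5.6985  idx=[0, 1, 2, 3, 4, 5]
step 3: w=[0.1391, 0.1391, 0.1391, 0.1942, 0.1942, 0.1942]  mean=0.9975  Neff=5.8406  idx=[0, 1, 2, 3, 4, 5]

N_eff = 5.8406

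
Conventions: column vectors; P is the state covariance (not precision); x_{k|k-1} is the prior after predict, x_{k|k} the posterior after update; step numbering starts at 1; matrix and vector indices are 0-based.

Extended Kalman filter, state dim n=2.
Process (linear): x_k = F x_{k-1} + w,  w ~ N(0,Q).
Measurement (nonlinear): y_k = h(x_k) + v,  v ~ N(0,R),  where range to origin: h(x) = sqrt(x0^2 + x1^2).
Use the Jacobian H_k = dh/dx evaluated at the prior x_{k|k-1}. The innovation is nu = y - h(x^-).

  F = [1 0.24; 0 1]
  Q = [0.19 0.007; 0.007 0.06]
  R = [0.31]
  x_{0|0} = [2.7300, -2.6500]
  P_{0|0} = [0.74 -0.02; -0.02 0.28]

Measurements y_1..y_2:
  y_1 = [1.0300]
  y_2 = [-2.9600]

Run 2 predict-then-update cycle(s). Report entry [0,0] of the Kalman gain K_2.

step 1: x^-=[2.0940, -2.6500]  P^-=[0.9365 0.0542; 0.0542 0.3400]  H_jac=[0.6200 -0.7846]  S=[0.8266]  K=[0.6510; -0.2821]  nu=[-2.3475]  x^+=[0.5657, -1.9878]  P^+=[0.5862 0.2060; 0.2060 0.2742]
step 2: x^-=[0.0887, -1.9878]  P^-=[0.8909 0.2788; 0.2788 0.3342]  H_jac=[0.0446 -0.9990]  S=[0.6205]  K=[-0.3849; -0.5181]  nu=[-4.9498]  x^+=[1.9938, 0.5766]  P^+=[0.7990 0.1551; 0.1551 0.1677]

K[0,0] = -0.3849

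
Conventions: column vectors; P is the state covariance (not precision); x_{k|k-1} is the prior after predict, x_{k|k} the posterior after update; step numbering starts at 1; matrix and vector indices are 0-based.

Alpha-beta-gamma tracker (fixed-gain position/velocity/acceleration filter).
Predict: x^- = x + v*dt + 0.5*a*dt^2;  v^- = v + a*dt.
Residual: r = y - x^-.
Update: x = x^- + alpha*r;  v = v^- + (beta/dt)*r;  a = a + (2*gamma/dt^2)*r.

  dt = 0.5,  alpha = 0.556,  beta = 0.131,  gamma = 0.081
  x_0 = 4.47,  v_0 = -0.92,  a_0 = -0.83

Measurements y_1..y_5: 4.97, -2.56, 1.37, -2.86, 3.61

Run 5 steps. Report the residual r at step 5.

step 1: x_pred=3.9062  r=1.0637  x^+=4.4977  v^+=-1.0563  a^+=-0.1407
step 2: x_pred=3.9520  r=-6.5120  x^+=0.3313  v^+=-2.8328  a^+=-4.3604
step 3: x_pred=-1.6301  r=3.0001  x^+=0.0379  v^+=-4.2270  a^+=-2.4164
step 4: x_pred=-2.3776  r=-0.4824  x^+=-2.6458  v^+=-5.5615  a^+=-2.7290
step 5: x_pred=-5.7677  r=9.3777  x^+=-0.5537  v^+=-4.4691  a^+=3.3478

resid = 9.3777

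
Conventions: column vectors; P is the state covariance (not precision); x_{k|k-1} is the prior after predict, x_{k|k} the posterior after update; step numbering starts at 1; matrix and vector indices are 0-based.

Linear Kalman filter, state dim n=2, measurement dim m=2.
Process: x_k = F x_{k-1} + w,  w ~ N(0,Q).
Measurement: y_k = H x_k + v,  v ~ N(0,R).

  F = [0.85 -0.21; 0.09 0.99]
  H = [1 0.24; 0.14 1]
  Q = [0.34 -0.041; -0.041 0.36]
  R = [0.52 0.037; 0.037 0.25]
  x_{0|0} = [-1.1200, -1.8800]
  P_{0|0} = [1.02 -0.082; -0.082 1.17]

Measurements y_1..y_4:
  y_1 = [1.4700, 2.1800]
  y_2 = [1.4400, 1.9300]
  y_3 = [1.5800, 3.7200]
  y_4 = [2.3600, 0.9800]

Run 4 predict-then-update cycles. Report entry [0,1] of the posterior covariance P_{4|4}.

P_post[0,1] = -0.0504

step 1: x^-=[-0.5572, -1.9620]  P^-=[1.1578 -0.2737; -0.2737 1.5004]  S=[1.6329 0.2763; 0.2763 1.6964]  K=[0.6992 -0.1797; -0.0956 0.8774]  nu=[2.4981, 4.2200]  x^+=[0.4314, 1.5020]  P^+=[0.3741 -0.0714; -0.0714 0.2258]
step 2: x^-=[0.0513, 1.5258]  P^-=[0.6457 -0.1181; -0.1181 0.5716]  S=[1.1420 0.1425; 0.1425 0.8012]  K=[0.5573 -0.1337; -0.0713 0.7055]  nu=[1.0225, 0.3971]  x^+=[0.5681, 1.7330]  P^+=[0.2979 -0.0545; -0.0545 0.1814]
step 3: x^-=[0.1189, 1.7667]  P^-=[0.5827 -0.1008; -0.1008 0.5305]  S=[1.0849 0.1417; 0.1417 0.7637]  K=[0.5310 -0.1237; -0.0655 0.6883]  nu=[1.0370, 1.9366]  x^+=[0.4301, 3.0318]  P^+=[0.2838 -0.0510; -0.0510 0.1768]
step 4: x^-=[-0.2711, 3.0402]  P^-=[0.5710 -0.0980; -0.0980 0.5265]  S=[1.0743 0.1420; 0.1420 0.7602]  K=[0.5258 -0.1220; -0.0643 0.6865]  nu=[1.9014, -2.0223]  x^+=[0.9752, 1.5296]  P^+=[0.2810 -0.0504; -0.0504 0.1763]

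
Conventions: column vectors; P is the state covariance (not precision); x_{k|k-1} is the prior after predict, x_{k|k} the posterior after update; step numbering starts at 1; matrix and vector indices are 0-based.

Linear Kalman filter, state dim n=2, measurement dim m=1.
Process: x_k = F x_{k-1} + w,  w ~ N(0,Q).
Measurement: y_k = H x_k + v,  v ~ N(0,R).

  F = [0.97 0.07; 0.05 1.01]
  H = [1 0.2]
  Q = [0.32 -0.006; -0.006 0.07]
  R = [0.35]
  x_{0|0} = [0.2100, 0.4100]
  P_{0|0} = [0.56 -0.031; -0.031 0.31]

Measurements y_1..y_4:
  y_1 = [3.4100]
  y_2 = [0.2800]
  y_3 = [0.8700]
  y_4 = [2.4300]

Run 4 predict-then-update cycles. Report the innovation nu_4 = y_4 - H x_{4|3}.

step 1: x^-=[0.2324, 0.4246]  P^-=[0.8442 0.0126; 0.0126 0.3845]  S=[1.2146]  K=[0.6971; 0.0737]  nu=[3.0927]  x^+=[2.3883, 0.6525]  P^+=[0.2539 -0.0498; -0.0498 0.3779]
step 2: x^-=[2.3624, 0.7784]  P^-=[0.5540 -0.0159; -0.0159 0.4511]  S=[0.9157]  K=[0.6016; 0.0811]  nu=[-2.2380]  x^+=[1.0161, 0.5968]  P^+=[0.2227 -0.0606; -0.0606 0.4451]
step 3: x^-=[1.0274, 0.6536]  P^-=[0.5235 -0.0233; -0.0233 0.5185]  S=[0.8849]  K=[0.5863; 0.0908]  nu=[-0.2881]  x^+=[0.8585, 0.6274]  P^+=[0.2193 -0.0704; -0.0704 0.5112]
step 4: x^-=[0.8766, 0.6766]  P^-=[0.5193 -0.0285; -0.0285 0.5849]  S=[0.8813]  K=[0.5828; 0.1004]  nu=[1.4180]  x^+=[1.7030, 0.8190]  P^+=[0.2200 -0.0801; -0.0801 0.5760]

innov = [1.4180]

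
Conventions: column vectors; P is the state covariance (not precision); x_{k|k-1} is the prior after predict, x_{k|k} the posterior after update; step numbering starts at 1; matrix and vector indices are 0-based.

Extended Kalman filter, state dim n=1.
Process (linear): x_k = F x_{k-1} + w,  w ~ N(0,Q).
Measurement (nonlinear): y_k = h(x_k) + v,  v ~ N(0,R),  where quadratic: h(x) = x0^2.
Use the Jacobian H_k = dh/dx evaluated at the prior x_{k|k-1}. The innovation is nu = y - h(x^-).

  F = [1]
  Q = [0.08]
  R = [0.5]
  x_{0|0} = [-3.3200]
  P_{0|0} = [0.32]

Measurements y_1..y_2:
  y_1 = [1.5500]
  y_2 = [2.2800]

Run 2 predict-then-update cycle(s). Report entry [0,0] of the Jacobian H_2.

H_jac[0,0] = -3.8655

step 1: x^-=[-3.3200]  P^-=[0.4000]  H_jac=[-6.6400]  S=[18.1358]  K=[-0.1465]  nu=[-9.4724]  x^+=[-1.9328]  P^+=[0.0110]
step 2: x^-=[-1.9328]  P^-=[0.0910]  H_jac=[-3.8655]  S=[1.8602]  K=[-0.1892]  nu=[-1.4556]  x^+=[-1.6574]  P^+=[0.0245]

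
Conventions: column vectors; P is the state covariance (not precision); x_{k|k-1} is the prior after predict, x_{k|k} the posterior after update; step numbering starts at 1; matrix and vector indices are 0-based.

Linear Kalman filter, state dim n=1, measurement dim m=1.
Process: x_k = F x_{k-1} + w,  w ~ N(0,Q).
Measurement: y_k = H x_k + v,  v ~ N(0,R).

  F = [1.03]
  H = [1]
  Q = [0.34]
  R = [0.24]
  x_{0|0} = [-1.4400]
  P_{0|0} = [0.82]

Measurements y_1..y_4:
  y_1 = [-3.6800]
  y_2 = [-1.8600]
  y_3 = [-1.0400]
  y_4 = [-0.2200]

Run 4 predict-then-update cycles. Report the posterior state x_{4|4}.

x_post = [-0.6324]

step 1: x^-=[-1.4832]  P^-=[1.2099]  S=[1.4499]  K=[0.8345]  nu=[-2.1968]  x^+=[-3.3164]  P^+=[0.2003]
step 2: x^-=[-3.4159]  P^-=[0.5525]  S=[0.7925]  K=[0.6971]  nu=[1.5559]  x^+=[-2.3312]  P^+=[0.1673]
step 3: x^-=[-2.4011]  P^-=[0.5175]  S=[0.7575]  K=[0.6832]  nu=[1.3611]  x^+=[-1.4712]  P^+=[0.1640]
step 4: x^-=[-1.5154]  P^-=[0.5139]  S=[0.7539]  K=[0.6817]  nu=[1.2954]  x^+=[-0.6324]  P^+=[0.1636]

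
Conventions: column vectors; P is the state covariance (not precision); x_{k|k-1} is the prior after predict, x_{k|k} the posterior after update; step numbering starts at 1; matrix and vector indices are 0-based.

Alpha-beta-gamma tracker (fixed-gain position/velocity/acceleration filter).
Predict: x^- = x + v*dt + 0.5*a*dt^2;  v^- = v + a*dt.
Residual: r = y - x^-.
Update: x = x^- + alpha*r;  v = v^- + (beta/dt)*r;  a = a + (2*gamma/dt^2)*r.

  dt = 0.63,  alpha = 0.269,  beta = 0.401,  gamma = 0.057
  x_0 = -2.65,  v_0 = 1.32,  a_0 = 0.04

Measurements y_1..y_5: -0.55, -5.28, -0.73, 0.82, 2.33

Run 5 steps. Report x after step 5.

x_post = -0.0077

step 1: x_pred=-1.8105  r=1.2605  x^+=-1.4714  v^+=2.1475  a^+=0.4020
step 2: x_pred=-0.0387  r=-5.2413  x^+=-1.4486  v^+=-0.9354  a^+=-1.1034
step 3: x_pred=-2.2568  r=1.5268  x^+=-1.8461  v^+=-0.6586  a^+=-0.6649
step 4: x_pred=-2.3930  r=3.2130  x^+=-1.5287  v^+=0.9676  a^+=0.2580
step 5: x_pred=-0.8679  r=3.1979  x^+=-0.0077  v^+=3.1657  a^+=1.1765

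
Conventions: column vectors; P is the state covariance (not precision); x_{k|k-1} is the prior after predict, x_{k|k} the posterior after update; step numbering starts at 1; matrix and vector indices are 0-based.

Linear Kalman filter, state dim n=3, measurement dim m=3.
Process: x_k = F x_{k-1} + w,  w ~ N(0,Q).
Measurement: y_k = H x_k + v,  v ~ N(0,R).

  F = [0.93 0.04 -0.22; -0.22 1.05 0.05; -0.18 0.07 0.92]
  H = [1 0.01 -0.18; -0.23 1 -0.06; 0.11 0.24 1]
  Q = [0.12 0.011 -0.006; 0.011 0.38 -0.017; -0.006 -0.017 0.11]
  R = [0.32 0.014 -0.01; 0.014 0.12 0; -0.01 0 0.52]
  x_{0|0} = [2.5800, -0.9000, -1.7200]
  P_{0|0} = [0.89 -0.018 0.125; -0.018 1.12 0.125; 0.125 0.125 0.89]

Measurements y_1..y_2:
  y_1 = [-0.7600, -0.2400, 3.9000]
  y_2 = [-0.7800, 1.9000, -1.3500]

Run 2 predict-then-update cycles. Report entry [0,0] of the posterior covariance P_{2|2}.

step 1: x^-=[2.7418, -1.5986, -2.1098]  P^-=[0.8799 -0.1680 -0.2185; -0.1680 1.6788 0.2399; -0.2185 0.2399 0.8728]  S=[1.3028 -0.3691 -0.3289; -0.3691 1.8910 0.6072; -0.3289 0.6072 1.5584]  K=[0.7014 -0.0757 0.0736; 0.1251 0.9006 0.0761; -0.1658 -0.0939 0.5832]  nu=[-3.8656, 1.8626, 6.0919]  x^+=[0.3376, 0.0590, 1.9089]  P^+=[0.2212 0.0513 -0.0054; 0.0513 0.1218 0.0035; -0.0054 0.0035 0.3047]
step 2: x^-=[-0.1037, 0.0831, 1.6996]  P^-=[0.3322 0.0158 -0.1061; 0.0158 0.5026 0.0087; -0.1061 0.0087 0.3766]  S=[0.7030 -0.0371 -0.1405; -0.0371 0.6302 0.1242; -0.1405 0.1242 0.9112]  K=[0.4994 -0.0591 0.0129; 0.0787 0.7858 0.0489; -0.1739 -0.0695 0.3854]  nu=[-0.3712, 1.8950, -3.0581]  x^+=[-0.4405, 1.3935, 0.4539]  P^+=[0.1543 0.0340 -0.0234; 0.0340 0.1030 -0.0038; -0.0234 -0.0038 0.2056]

P_post[0,0] = 0.1543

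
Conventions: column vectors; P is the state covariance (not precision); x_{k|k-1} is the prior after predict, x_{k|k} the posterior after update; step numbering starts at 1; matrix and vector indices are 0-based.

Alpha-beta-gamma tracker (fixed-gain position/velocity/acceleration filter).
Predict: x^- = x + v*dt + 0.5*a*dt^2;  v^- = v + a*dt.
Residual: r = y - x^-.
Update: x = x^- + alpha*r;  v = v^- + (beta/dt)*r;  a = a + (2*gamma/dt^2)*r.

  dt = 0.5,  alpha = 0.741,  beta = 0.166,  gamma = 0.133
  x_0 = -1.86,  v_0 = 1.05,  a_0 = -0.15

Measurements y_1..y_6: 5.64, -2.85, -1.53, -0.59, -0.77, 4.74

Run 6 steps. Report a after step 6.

a_post = 4.1793

step 1: x_pred=-1.3538  r=6.9937  x^+=3.8286  v^+=3.2969  a^+=7.2913
step 2: x_pred=6.3885  r=-9.2385  x^+=-0.4572  v^+=3.8754  a^+=-2.5384
step 3: x_pred=1.1632  r=-2.6932  x^+=-0.8325  v^+=1.7121  a^+=-5.4040
step 4: x_pred=-0.6519  r=0.0619  x^+=-0.6060  v^+=-0.9693  a^+=-5.3381
step 5: x_pred=-1.7580  r=0.9880  x^+=-1.0259  v^+=-3.3104  a^+=-4.2869
step 6: x_pred=-3.2169  r=7.9569  x^+=2.6792  v^+=-2.8121  a^+=4.1793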